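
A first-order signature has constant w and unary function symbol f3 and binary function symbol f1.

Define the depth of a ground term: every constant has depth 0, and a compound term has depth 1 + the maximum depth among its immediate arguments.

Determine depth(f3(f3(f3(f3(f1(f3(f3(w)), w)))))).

7

depth(f3(w)) = 1 + depth(w) = 1 + 0 = 1
depth(f3(f3(w))) = 1 + depth(f3(w)) = 1 + 1 = 2
depth(f1(f3(f3(w)), w)) = 1 + max(2, 0) = 3
depth(f3(f1(f3(f3(w)), w))) = 1 + depth(f1(f3(f3(w)), w)) = 1 + 3 = 4
depth(f3(f3(f1(f3(f3(w)), w)))) = 1 + depth(f3(f1(f3(f3(w)), w))) = 1 + 4 = 5
depth(f3(f3(f3(f1(f3(f3(w)), w))))) = 1 + depth(f3(f3(f1(f3(f3(w)), w)))) = 1 + 5 = 6
depth(f3(f3(f3(f3(f1(f3(f3(w)), w)))))) = 1 + depth(f3(f3(f3(f1(f3(f3(w)), w))))) = 1 + 6 = 7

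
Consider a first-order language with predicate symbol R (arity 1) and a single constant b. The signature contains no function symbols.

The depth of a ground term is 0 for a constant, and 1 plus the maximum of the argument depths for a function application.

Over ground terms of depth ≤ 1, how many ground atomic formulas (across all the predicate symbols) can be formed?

1

First count ground terms of depth ≤ 1.
With no function symbols every ground term is a constant, so there is exactly 1 ground term at every depth bound.
N_0 = 1
N_1 = 1
Explicitly: b.
So |H| = 1.
For each predicate symbol, the number of ground atoms is |H| raised to its arity; summing:
  R: 1
Total ground atoms: 1.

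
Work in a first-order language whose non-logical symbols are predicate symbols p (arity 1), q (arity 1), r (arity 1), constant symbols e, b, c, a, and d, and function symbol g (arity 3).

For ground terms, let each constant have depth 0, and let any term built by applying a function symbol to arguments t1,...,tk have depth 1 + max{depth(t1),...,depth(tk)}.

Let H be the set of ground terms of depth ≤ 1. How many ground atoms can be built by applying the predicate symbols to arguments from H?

390

First count ground terms of depth ≤ 1.
Write N_k for the number of ground terms of depth ≤ k. A term of depth ≤ k is either a constant or a function symbol applied to arguments of depth ≤ k−1, so N_k = 5 + N_{k-1}^3.
N_0 = 5
N_1 = 5 + 5^3 = 130
So |H| = 130.
Ground atoms are formed by filling each argument slot of a predicate with a term from H, so an r-ary predicate gives |H|^r atoms:
  p: 130;  q: 130;  r: 130
Total ground atoms: 130 + 130 + 130 = 390.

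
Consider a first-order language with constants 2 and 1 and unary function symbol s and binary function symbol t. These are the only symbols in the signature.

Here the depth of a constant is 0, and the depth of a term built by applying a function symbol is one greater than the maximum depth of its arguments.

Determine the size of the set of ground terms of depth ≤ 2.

If N_k denotes the number of depth-≤k ground terms, the 2 constants give N_0 = 2, and each function symbol of arity r contributes N_{k-1}^r new terms at level k: N_k = 2 + N_{k-1} + N_{k-1}^2.
N_0 = 2
N_1 = 2 + 2 + 2^2 = 8
N_2 = 2 + 8 + 8^2 = 74

74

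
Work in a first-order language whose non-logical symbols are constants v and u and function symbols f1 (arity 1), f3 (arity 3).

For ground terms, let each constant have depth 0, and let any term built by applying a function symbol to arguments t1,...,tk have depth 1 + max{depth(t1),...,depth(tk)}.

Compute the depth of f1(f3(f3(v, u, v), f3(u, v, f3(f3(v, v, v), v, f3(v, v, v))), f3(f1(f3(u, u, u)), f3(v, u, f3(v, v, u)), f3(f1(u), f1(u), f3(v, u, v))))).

depth(f3(v, u, v)) = 1 + max(0, 0, 0) = 1
depth(f3(v, v, v)) = 1 + max(0, 0, 0) = 1
depth(f3(f3(v, v, v), v, f3(v, v, v))) = 1 + max(1, 0, 1) = 2
depth(f3(u, v, f3(f3(v, v, v), v, f3(v, v, v)))) = 1 + max(0, 0, 2) = 3
depth(f3(u, u, u)) = 1 + max(0, 0, 0) = 1
depth(f1(f3(u, u, u))) = 1 + depth(f3(u, u, u)) = 1 + 1 = 2
depth(f3(v, v, u)) = 1 + max(0, 0, 0) = 1
depth(f3(v, u, f3(v, v, u))) = 1 + max(0, 0, 1) = 2
depth(f1(u)) = 1 + depth(u) = 1 + 0 = 1
depth(f3(f1(u), f1(u), f3(v, u, v))) = 1 + max(1, 1, 1) = 2
depth(f3(f1(f3(u, u, u)), f3(v, u, f3(v, v, u)), f3(f1(u), f1(u), f3(v, u, v)))) = 1 + max(2, 2, 2) = 3
depth(f3(f3(v, u, v), f3(u, v, f3(f3(v, v, v), v, f3(v, v, v))), f3(f1(f3(u, u, u)), f3(v, u, f3(v, v, u)), f3(f1(u), f1(u), f3(v, u, v))))) = 1 + max(1, 3, 3) = 4
depth(f1(f3(f3(v, u, v), f3(u, v, f3(f3(v, v, v), v, f3(v, v, v))), f3(f1(f3(u, u, u)), f3(v, u, f3(v, v, u)), f3(f1(u), f1(u), f3(v, u, v)))))) = 1 + depth(f3(f3(v, u, v), f3(u, v, f3(f3(v, v, v), v, f3(v, v, v))), f3(f1(f3(u, u, u)), f3(v, u, f3(v, v, u)), f3(f1(u), f1(u), f3(v, u, v))))) = 1 + 4 = 5

5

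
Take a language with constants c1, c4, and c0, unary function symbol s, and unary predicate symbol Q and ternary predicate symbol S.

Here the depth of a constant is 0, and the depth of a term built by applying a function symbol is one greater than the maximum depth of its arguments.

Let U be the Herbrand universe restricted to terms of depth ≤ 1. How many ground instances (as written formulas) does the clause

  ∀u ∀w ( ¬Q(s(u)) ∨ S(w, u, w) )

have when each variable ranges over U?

Ground terms of depth ≤ 1:
  If N_k denotes the number of depth-≤k ground terms, the 3 constants give N_0 = 3, and each function symbol of arity r contributes N_{k-1}^r new terms at level k: N_k = 3 + N_{k-1}.
  N_0 = 3
  N_1 = 3 + 3 = 6
  Explicitly: c1, c4, c0, s(c1), s(c4), s(c0).
So there are 6 ground terms available for substitution.
The body mentions every one of the 2 quantified variables; since ground terms form a free algebra, no two substitutions collapse to the same formula.
Number of ground instances = 6^2 = 36.

36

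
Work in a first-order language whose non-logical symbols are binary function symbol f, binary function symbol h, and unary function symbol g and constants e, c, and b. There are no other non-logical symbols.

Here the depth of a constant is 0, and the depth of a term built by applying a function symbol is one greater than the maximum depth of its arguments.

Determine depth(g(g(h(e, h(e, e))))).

4

depth(h(e, e)) = 1 + max(0, 0) = 1
depth(h(e, h(e, e))) = 1 + max(0, 1) = 2
depth(g(h(e, h(e, e)))) = 1 + depth(h(e, h(e, e))) = 1 + 2 = 3
depth(g(g(h(e, h(e, e))))) = 1 + depth(g(h(e, h(e, e)))) = 1 + 3 = 4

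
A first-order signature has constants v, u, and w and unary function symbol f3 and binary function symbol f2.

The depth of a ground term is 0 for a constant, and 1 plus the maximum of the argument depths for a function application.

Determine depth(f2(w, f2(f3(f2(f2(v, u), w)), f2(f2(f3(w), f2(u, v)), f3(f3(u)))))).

5

depth(f2(v, u)) = 1 + max(0, 0) = 1
depth(f2(f2(v, u), w)) = 1 + max(1, 0) = 2
depth(f3(f2(f2(v, u), w))) = 1 + depth(f2(f2(v, u), w)) = 1 + 2 = 3
depth(f3(w)) = 1 + depth(w) = 1 + 0 = 1
depth(f2(u, v)) = 1 + max(0, 0) = 1
depth(f2(f3(w), f2(u, v))) = 1 + max(1, 1) = 2
depth(f3(u)) = 1 + depth(u) = 1 + 0 = 1
depth(f3(f3(u))) = 1 + depth(f3(u)) = 1 + 1 = 2
depth(f2(f2(f3(w), f2(u, v)), f3(f3(u)))) = 1 + max(2, 2) = 3
depth(f2(f3(f2(f2(v, u), w)), f2(f2(f3(w), f2(u, v)), f3(f3(u))))) = 1 + max(3, 3) = 4
depth(f2(w, f2(f3(f2(f2(v, u), w)), f2(f2(f3(w), f2(u, v)), f3(f3(u)))))) = 1 + max(0, 4) = 5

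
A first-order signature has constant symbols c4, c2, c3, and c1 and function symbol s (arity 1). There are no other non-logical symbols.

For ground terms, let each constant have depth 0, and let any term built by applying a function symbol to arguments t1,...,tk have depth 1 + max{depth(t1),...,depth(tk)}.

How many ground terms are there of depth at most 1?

Let N_k count ground terms of depth at most k. Each non-constant term of depth ≤ k is some function symbol applied to depth-≤(k−1) arguments, giving N_k = 4 + N_{k-1}.
N_0 = 4
N_1 = 4 + 4 = 8
Explicitly: c4, c2, c3, c1, s(c4), s(c2), s(c3), s(c1).

8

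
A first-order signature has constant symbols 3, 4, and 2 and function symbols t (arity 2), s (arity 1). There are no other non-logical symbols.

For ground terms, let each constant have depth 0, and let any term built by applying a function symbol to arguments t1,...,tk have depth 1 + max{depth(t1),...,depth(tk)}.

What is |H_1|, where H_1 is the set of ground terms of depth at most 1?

Let N_k count ground terms of depth at most k. Each non-constant term of depth ≤ k is some function symbol applied to depth-≤(k−1) arguments, giving N_k = 3 + N_{k-1}^2 + N_{k-1}.
N_0 = 3
N_1 = 3 + 3^2 + 3 = 15

15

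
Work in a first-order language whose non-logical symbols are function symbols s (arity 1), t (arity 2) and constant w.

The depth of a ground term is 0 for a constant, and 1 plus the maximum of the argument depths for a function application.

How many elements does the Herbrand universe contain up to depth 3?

183

If N_k denotes the number of depth-≤k ground terms, the 1 constant gives N_0 = 1, and each function symbol of arity r contributes N_{k-1}^r new terms at level k: N_k = 1 + N_{k-1} + N_{k-1}^2.
N_0 = 1
N_1 = 1 + 1 + 1^2 = 3
N_2 = 1 + 3 + 3^2 = 13
N_3 = 1 + 13 + 13^2 = 183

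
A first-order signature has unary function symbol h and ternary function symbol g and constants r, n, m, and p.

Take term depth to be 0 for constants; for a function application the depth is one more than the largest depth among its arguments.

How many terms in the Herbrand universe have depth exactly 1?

68

Let N_k count ground terms of depth at most k. Each non-constant term of depth ≤ k is some function symbol applied to depth-≤(k−1) arguments, giving N_k = 4 + N_{k-1} + N_{k-1}^3.
N_0 = 4
N_1 = 4 + 4 + 4^3 = 72
Terms of depth exactly 1: N_1 − N_0 = 72 − 4 = 68.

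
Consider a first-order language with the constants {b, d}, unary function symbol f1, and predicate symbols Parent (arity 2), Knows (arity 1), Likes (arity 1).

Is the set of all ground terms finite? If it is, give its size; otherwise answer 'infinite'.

The signature has at least one function symbol (f1, arity 1) and at least one constant (b).
Iterating f1 gives infinitely many distinct ground terms: b, f1(b), f1(f1(b)), ...
So the Herbrand universe is infinite.

infinite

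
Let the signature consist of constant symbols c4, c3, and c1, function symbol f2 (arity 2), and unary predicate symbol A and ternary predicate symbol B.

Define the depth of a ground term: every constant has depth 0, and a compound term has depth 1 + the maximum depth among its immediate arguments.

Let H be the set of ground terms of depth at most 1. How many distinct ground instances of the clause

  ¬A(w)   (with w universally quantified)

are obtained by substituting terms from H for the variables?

12

Ground terms of depth ≤ 1:
  Write N_k for the number of ground terms of depth ≤ k. A term of depth ≤ k is either a constant or a function symbol applied to arguments of depth ≤ k−1, so N_k = 3 + N_{k-1}^2.
  N_0 = 3
  N_1 = 3 + 3^2 = 12
  Explicitly: c4, c3, c1, f2(c4, c4), f2(c4, c3), f2(c4, c1), f2(c3, c4), f2(c3, c3), f2(c3, c1), f2(c1, c4), f2(c1, c3), f2(c1, c1).
So there are 12 ground terms available for substitution.
The variable w ranges independently over the available ground terms, and distinct assignments produce distinct instances.
Number of ground instances = 12.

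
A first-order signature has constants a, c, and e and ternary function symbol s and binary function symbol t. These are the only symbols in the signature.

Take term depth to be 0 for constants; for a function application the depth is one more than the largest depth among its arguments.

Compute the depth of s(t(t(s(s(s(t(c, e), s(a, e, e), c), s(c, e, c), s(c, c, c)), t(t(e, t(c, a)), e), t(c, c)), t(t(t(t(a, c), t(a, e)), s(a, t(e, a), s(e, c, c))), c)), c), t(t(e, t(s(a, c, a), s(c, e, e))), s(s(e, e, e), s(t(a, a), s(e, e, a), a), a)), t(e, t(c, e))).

depth(t(c, e)) = 1 + max(0, 0) = 1
depth(s(a, e, e)) = 1 + max(0, 0, 0) = 1
depth(s(t(c, e), s(a, e, e), c)) = 1 + max(1, 1, 0) = 2
depth(s(c, e, c)) = 1 + max(0, 0, 0) = 1
depth(s(c, c, c)) = 1 + max(0, 0, 0) = 1
depth(s(s(t(c, e), s(a, e, e), c), s(c, e, c), s(c, c, c))) = 1 + max(2, 1, 1) = 3
depth(t(c, a)) = 1 + max(0, 0) = 1
depth(t(e, t(c, a))) = 1 + max(0, 1) = 2
depth(t(t(e, t(c, a)), e)) = 1 + max(2, 0) = 3
depth(t(c, c)) = 1 + max(0, 0) = 1
depth(s(s(s(t(c, e), s(a, e, e), c), s(c, e, c), s(c, c, c)), t(t(e, t(c, a)), e), t(c, c))) = 1 + max(3, 3, 1) = 4
depth(t(a, c)) = 1 + max(0, 0) = 1
depth(t(a, e)) = 1 + max(0, 0) = 1
depth(t(t(a, c), t(a, e))) = 1 + max(1, 1) = 2
depth(t(e, a)) = 1 + max(0, 0) = 1
depth(s(e, c, c)) = 1 + max(0, 0, 0) = 1
depth(s(a, t(e, a), s(e, c, c))) = 1 + max(0, 1, 1) = 2
depth(t(t(t(a, c), t(a, e)), s(a, t(e, a), s(e, c, c)))) = 1 + max(2, 2) = 3
depth(t(t(t(t(a, c), t(a, e)), s(a, t(e, a), s(e, c, c))), c)) = 1 + max(3, 0) = 4
depth(t(s(s(s(t(c, e), s(a, e, e), c), s(c, e, c), s(c, c, c)), t(t(e, t(c, a)), e), t(c, c)), t(t(t(t(a, c), t(a, e)), s(a, t(e, a), s(e, c, c))), c))) = 1 + max(4, 4) = 5
depth(t(t(s(s(s(t(c, e), s(a, e, e), c), s(c, e, c), s(c, c, c)), t(t(e, t(c, a)), e), t(c, c)), t(t(t(t(a, c), t(a, e)), s(a, t(e, a), s(e, c, c))), c)), c)) = 1 + max(5, 0) = 6
depth(s(a, c, a)) = 1 + max(0, 0, 0) = 1
depth(s(c, e, e)) = 1 + max(0, 0, 0) = 1
depth(t(s(a, c, a), s(c, e, e))) = 1 + max(1, 1) = 2
depth(t(e, t(s(a, c, a), s(c, e, e)))) = 1 + max(0, 2) = 3
depth(s(e, e, e)) = 1 + max(0, 0, 0) = 1
depth(t(a, a)) = 1 + max(0, 0) = 1
depth(s(e, e, a)) = 1 + max(0, 0, 0) = 1
depth(s(t(a, a), s(e, e, a), a)) = 1 + max(1, 1, 0) = 2
depth(s(s(e, e, e), s(t(a, a), s(e, e, a), a), a)) = 1 + max(1, 2, 0) = 3
depth(t(t(e, t(s(a, c, a), s(c, e, e))), s(s(e, e, e), s(t(a, a), s(e, e, a), a), a))) = 1 + max(3, 3) = 4
depth(t(e, t(c, e))) = 1 + max(0, 1) = 2
depth(s(t(t(s(s(s(t(c, e), s(a, e, e), c), s(c, e, c), s(c, c, c)), t(t(e, t(c, a)), e), t(c, c)), t(t(t(t(a, c), t(a, e)), s(a, t(e, a), s(e, c, c))), c)), c), t(t(e, t(s(a, c, a), s(c, e, e))), s(s(e, e, e), s(t(a, a), s(e, e, a), a), a)), t(e, t(c, e)))) = 1 + max(6, 4, 2) = 7

7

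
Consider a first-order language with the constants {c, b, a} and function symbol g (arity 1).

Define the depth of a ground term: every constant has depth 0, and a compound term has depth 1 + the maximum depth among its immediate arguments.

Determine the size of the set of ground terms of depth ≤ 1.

6

Count level by level. With function symbols g/1, the terms of depth ≤ k are the 3 constants together with each function applied to depth-≤(k−1) tuples, so N_k = 3 + N_{k-1}.
N_0 = 3
N_1 = 3 + 3 = 6
Explicitly: c, b, a, g(c), g(b), g(a).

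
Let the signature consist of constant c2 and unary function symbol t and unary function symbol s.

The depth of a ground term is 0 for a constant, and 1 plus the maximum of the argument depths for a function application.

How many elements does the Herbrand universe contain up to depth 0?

Let N_k count ground terms of depth at most k. Each non-constant term of depth ≤ k is some function symbol applied to depth-≤(k−1) arguments, giving N_k = 1 + N_{k-1} + N_{k-1}.
N_0 = 1
Explicitly: c2.

1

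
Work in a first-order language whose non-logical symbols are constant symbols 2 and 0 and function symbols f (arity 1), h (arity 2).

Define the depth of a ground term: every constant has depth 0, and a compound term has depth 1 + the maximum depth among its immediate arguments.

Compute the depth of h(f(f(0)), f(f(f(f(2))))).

5

depth(f(0)) = 1 + depth(0) = 1 + 0 = 1
depth(f(f(0))) = 1 + depth(f(0)) = 1 + 1 = 2
depth(f(2)) = 1 + depth(2) = 1 + 0 = 1
depth(f(f(2))) = 1 + depth(f(2)) = 1 + 1 = 2
depth(f(f(f(2)))) = 1 + depth(f(f(2))) = 1 + 2 = 3
depth(f(f(f(f(2))))) = 1 + depth(f(f(f(2)))) = 1 + 3 = 4
depth(h(f(f(0)), f(f(f(f(2)))))) = 1 + max(2, 4) = 5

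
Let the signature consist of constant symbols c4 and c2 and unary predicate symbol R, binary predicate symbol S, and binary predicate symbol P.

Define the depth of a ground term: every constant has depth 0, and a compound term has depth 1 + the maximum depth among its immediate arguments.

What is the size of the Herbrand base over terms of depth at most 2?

First count ground terms of depth ≤ 2.
With no function symbols every ground term is a constant, so there are exactly 2 ground terms at every depth bound.
N_0 = 2
N_1 = 2
N_2 = 2
Explicitly: c4, c2.
So |H| = 2.
Each predicate of arity r yields |H|^r ground atoms (one per choice of an r-tuple from H):
  R: 2;  S: 2^2 = 4;  P: 2^2 = 4
Total ground atoms: 2 + 4 + 4 = 10.

10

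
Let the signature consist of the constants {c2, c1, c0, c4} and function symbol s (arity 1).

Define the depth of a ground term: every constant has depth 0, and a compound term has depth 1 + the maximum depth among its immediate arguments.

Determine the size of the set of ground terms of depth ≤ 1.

If N_k denotes the number of depth-≤k ground terms, the 4 constants give N_0 = 4, and each function symbol of arity r contributes N_{k-1}^r new terms at level k: N_k = 4 + N_{k-1}.
N_0 = 4
N_1 = 4 + 4 = 8
Explicitly: c2, c1, c0, c4, s(c2), s(c1), s(c0), s(c4).

8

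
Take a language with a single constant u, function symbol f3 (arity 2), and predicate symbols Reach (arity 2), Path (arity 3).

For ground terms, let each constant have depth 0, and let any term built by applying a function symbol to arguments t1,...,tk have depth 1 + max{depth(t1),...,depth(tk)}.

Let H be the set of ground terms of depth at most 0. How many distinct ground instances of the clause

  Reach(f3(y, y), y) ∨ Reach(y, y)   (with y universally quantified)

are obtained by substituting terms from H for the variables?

Ground terms of depth ≤ 0:
  Let N_k = |{terms of depth ≤ k}|. Then N_0 = 1 and N_k = 1 + N_{k-1}^2 for k ≥ 1 (one summand per function symbol, arity giving the exponent).
  N_0 = 1
  Explicitly: u.
So there is exactly 1 ground term available for substitution.
The clause has 1 distinct variable (y), which appears in the body. In the free term algebra distinct substitutions yield syntactically distinct ground instances.
Number of ground instances = 1.

1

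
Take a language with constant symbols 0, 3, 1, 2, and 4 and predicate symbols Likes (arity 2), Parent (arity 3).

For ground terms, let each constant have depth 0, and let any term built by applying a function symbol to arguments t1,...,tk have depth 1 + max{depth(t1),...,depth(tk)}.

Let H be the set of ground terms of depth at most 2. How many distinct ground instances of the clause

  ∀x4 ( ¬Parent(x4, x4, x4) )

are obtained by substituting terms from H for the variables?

Ground terms of depth ≤ 2:
  With no function symbols every ground term is a constant, so there are exactly 5 ground terms at every depth bound.
  N_0 = 5
  N_1 = 5
  N_2 = 5
So there are 5 ground terms available for substitution.
The variable x4 ranges independently over the available ground terms, and distinct assignments produce distinct instances.
Number of ground instances = 5.

5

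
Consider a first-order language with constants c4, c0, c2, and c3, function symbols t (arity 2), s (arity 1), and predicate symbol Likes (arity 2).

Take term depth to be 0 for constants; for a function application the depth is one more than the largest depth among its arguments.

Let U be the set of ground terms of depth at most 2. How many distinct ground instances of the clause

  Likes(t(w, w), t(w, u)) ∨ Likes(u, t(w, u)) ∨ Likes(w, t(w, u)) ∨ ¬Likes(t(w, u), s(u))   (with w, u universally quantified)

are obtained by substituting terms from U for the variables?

364816

Ground terms of depth ≤ 2:
  If N_k denotes the number of depth-≤k ground terms, the 4 constants give N_0 = 4, and each function symbol of arity r contributes N_{k-1}^r new terms at level k: N_k = 4 + N_{k-1}^2 + N_{k-1}.
  N_0 = 4
  N_1 = 4 + 4^2 + 4 = 24
  N_2 = 4 + 24^2 + 24 = 604
So there are 604 ground terms available for substitution.
Each of w, u ranges independently over the available ground terms, and distinct assignments produce distinct instances.
Number of ground instances = 604^2 = 364816.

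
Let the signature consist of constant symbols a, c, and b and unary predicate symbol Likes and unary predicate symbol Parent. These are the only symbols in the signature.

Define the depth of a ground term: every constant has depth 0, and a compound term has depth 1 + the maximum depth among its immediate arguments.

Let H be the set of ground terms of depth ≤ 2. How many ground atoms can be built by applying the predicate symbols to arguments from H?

6

First count ground terms of depth ≤ 2.
With no function symbols every ground term is a constant, so there are exactly 3 ground terms at every depth bound.
N_0 = 3
N_1 = 3
N_2 = 3
Explicitly: a, c, b.
So |H| = 3.
Each predicate of arity r yields |H|^r ground atoms (one per choice of an r-tuple from H):
  Likes: 3;  Parent: 3
Total ground atoms: 3 + 3 = 6.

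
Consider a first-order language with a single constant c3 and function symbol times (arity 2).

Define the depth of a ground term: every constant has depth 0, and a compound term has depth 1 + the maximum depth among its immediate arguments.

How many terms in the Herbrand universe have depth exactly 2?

3

Write N_k for the number of ground terms of depth ≤ k. A term of depth ≤ k is either a constant or a function symbol applied to arguments of depth ≤ k−1, so N_k = 1 + N_{k-1}^2.
N_0 = 1
N_1 = 1 + 1^2 = 2
N_2 = 1 + 2^2 = 5
Terms of depth exactly 2: N_2 − N_1 = 5 − 2 = 3.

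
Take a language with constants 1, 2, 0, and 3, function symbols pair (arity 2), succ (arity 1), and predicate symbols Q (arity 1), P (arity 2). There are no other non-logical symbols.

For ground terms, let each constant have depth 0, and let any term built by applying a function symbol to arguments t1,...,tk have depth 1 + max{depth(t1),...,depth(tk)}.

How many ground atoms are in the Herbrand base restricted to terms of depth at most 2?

365420

First count ground terms of depth ≤ 2.
If N_k denotes the number of depth-≤k ground terms, the 4 constants give N_0 = 4, and each function symbol of arity r contributes N_{k-1}^r new terms at level k: N_k = 4 + N_{k-1}^2 + N_{k-1}.
N_0 = 4
N_1 = 4 + 4^2 + 4 = 24
N_2 = 4 + 24^2 + 24 = 604
So |H| = 604.
For each predicate symbol, the number of ground atoms is |H| raised to its arity; summing:
  Q: 604;  P: 604^2 = 364816
Total ground atoms: 604 + 364816 = 365420.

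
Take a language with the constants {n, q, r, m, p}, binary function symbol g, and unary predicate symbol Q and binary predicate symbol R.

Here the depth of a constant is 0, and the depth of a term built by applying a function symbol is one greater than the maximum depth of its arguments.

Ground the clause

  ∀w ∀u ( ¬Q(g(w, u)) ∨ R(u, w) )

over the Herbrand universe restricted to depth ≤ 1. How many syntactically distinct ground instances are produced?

900

Ground terms of depth ≤ 1:
  Let N_k count ground terms of depth at most k. Each non-constant term of depth ≤ k is some function symbol applied to depth-≤(k−1) arguments, giving N_k = 5 + N_{k-1}^2.
  N_0 = 5
  N_1 = 5 + 5^2 = 30
So there are 30 ground terms available for substitution.
There are 2 variables to instantiate (w, u), each occurring in at least one literal, so different choices give different ground instances.
Number of ground instances = 30^2 = 900.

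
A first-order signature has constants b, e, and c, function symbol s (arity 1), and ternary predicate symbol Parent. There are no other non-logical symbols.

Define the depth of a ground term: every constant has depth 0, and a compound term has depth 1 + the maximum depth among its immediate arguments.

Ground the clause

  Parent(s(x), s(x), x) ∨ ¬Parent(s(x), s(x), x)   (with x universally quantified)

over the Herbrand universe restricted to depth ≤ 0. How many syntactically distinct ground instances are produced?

Ground terms of depth ≤ 0:
  Let N_k = |{terms of depth ≤ k}|. Then N_0 = 3 and N_k = 3 + N_{k-1} for k ≥ 1 (one summand per function symbol, arity giving the exponent).
  N_0 = 3
So there are 3 ground terms available for substitution.
There is 1 variable to instantiate (x),  occurring in at least one literal, so different choices give different ground instances.
Number of ground instances = 3.

3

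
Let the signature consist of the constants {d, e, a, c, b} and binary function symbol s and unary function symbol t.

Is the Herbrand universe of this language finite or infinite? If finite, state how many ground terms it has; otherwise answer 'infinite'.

The signature has at least one function symbol (s, arity 2) and at least one constant (d).
Iterating s gives infinitely many distinct ground terms: d, s(d, d), s(s(d, d), s(d, d)), ...
So the Herbrand universe is infinite.

infinite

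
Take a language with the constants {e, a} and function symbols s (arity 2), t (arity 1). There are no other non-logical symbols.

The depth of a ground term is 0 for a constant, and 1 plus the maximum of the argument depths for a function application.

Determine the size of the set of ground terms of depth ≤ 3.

5552

Write N_k for the number of ground terms of depth ≤ k. A term of depth ≤ k is either a constant or a function symbol applied to arguments of depth ≤ k−1, so N_k = 2 + N_{k-1}^2 + N_{k-1}.
N_0 = 2
N_1 = 2 + 2^2 + 2 = 8
N_2 = 2 + 8^2 + 8 = 74
N_3 = 2 + 74^2 + 74 = 5552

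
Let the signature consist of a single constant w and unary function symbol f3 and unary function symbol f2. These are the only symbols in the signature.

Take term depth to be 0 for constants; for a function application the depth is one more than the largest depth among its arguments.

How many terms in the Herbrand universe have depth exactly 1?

2

Write N_k for the number of ground terms of depth ≤ k. A term of depth ≤ k is either a constant or a function symbol applied to arguments of depth ≤ k−1, so N_k = 1 + N_{k-1} + N_{k-1}.
N_0 = 1
N_1 = 1 + 1 + 1 = 3
Terms of depth exactly 1: N_1 − N_0 = 3 − 1 = 2.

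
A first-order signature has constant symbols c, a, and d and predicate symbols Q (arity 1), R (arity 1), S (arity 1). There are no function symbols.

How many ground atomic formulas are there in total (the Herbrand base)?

9

With no function symbols, the Herbrand universe is just the 3 constants.
Ground atoms per predicate: Q: 3, R: 3, S: 3.
Herbrand base size = 3 + 3 + 3 = 9.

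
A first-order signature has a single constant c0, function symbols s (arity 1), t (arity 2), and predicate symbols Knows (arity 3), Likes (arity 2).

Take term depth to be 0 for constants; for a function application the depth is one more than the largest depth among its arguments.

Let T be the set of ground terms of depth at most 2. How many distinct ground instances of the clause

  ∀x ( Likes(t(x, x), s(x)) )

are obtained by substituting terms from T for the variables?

Ground terms of depth ≤ 2:
  Let N_k = |{terms of depth ≤ k}|. Then N_0 = 1 and N_k = 1 + N_{k-1} + N_{k-1}^2 for k ≥ 1 (one summand per function symbol, arity giving the exponent).
  N_0 = 1
  N_1 = 1 + 1 + 1^2 = 3
  N_2 = 1 + 3 + 3^2 = 13
So there are 13 ground terms available for substitution.
There is 1 variable to instantiate (x),  occurring in at least one literal, so different choices give different ground instances.
Number of ground instances = 13.

13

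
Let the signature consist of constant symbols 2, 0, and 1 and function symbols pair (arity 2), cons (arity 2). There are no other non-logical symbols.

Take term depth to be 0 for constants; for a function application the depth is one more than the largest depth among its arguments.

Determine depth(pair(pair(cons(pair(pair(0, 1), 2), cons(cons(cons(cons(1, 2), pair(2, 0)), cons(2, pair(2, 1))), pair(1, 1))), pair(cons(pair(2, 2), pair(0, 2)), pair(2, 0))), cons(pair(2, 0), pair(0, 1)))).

7

depth(pair(0, 1)) = 1 + max(0, 0) = 1
depth(pair(pair(0, 1), 2)) = 1 + max(1, 0) = 2
depth(cons(1, 2)) = 1 + max(0, 0) = 1
depth(pair(2, 0)) = 1 + max(0, 0) = 1
depth(cons(cons(1, 2), pair(2, 0))) = 1 + max(1, 1) = 2
depth(pair(2, 1)) = 1 + max(0, 0) = 1
depth(cons(2, pair(2, 1))) = 1 + max(0, 1) = 2
depth(cons(cons(cons(1, 2), pair(2, 0)), cons(2, pair(2, 1)))) = 1 + max(2, 2) = 3
depth(pair(1, 1)) = 1 + max(0, 0) = 1
depth(cons(cons(cons(cons(1, 2), pair(2, 0)), cons(2, pair(2, 1))), pair(1, 1))) = 1 + max(3, 1) = 4
depth(cons(pair(pair(0, 1), 2), cons(cons(cons(cons(1, 2), pair(2, 0)), cons(2, pair(2, 1))), pair(1, 1)))) = 1 + max(2, 4) = 5
depth(pair(2, 2)) = 1 + max(0, 0) = 1
depth(pair(0, 2)) = 1 + max(0, 0) = 1
depth(cons(pair(2, 2), pair(0, 2))) = 1 + max(1, 1) = 2
depth(pair(cons(pair(2, 2), pair(0, 2)), pair(2, 0))) = 1 + max(2, 1) = 3
depth(pair(cons(pair(pair(0, 1), 2), cons(cons(cons(cons(1, 2), pair(2, 0)), cons(2, pair(2, 1))), pair(1, 1))), pair(cons(pair(2, 2), pair(0, 2)), pair(2, 0)))) = 1 + max(5, 3) = 6
depth(cons(pair(2, 0), pair(0, 1))) = 1 + max(1, 1) = 2
depth(pair(pair(cons(pair(pair(0, 1), 2), cons(cons(cons(cons(1, 2), pair(2, 0)), cons(2, pair(2, 1))), pair(1, 1))), pair(cons(pair(2, 2), pair(0, 2)), pair(2, 0))), cons(pair(2, 0), pair(0, 1)))) = 1 + max(6, 2) = 7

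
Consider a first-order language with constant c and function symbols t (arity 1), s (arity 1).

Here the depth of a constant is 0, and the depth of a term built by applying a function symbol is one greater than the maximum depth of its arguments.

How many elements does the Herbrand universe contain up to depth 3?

15

If N_k denotes the number of depth-≤k ground terms, the 1 constant gives N_0 = 1, and each function symbol of arity r contributes N_{k-1}^r new terms at level k: N_k = 1 + N_{k-1} + N_{k-1}.
N_0 = 1
N_1 = 1 + 1 + 1 = 3
N_2 = 1 + 3 + 3 = 7
N_3 = 1 + 7 + 7 = 15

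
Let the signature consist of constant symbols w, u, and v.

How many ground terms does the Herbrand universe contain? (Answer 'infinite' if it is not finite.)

There are no function symbols, so every ground term is one of the 3 constants.
The Herbrand universe is {w, u, v}, which is finite with 3 elements.

3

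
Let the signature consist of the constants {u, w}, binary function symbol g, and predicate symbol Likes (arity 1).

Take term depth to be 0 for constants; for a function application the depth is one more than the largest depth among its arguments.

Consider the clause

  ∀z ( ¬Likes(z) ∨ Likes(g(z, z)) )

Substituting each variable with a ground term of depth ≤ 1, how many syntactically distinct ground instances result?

6

Ground terms of depth ≤ 1:
  Let N_k count ground terms of depth at most k. Each non-constant term of depth ≤ k is some function symbol applied to depth-≤(k−1) arguments, giving N_k = 2 + N_{k-1}^2.
  N_0 = 2
  N_1 = 2 + 2^2 = 6
  Explicitly: u, w, g(u, u), g(u, w), g(w, u), g(w, w).
So there are 6 ground terms available for substitution.
The clause has 1 distinct variable (z), which appears in the body. In the free term algebra distinct substitutions yield syntactically distinct ground instances.
Number of ground instances = 6.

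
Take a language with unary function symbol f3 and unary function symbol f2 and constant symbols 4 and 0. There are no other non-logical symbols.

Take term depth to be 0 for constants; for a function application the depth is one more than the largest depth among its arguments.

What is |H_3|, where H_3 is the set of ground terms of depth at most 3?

Let N_k count ground terms of depth at most k. Each non-constant term of depth ≤ k is some function symbol applied to depth-≤(k−1) arguments, giving N_k = 2 + N_{k-1} + N_{k-1}.
N_0 = 2
N_1 = 2 + 2 + 2 = 6
N_2 = 2 + 6 + 6 = 14
N_3 = 2 + 14 + 14 = 30

30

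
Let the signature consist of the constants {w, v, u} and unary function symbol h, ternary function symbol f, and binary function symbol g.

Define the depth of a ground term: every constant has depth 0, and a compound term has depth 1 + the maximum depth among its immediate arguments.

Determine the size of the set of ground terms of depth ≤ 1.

42

Write N_k for the number of ground terms of depth ≤ k. A term of depth ≤ k is either a constant or a function symbol applied to arguments of depth ≤ k−1, so N_k = 3 + N_{k-1} + N_{k-1}^3 + N_{k-1}^2.
N_0 = 3
N_1 = 3 + 3 + 3^3 + 3^2 = 42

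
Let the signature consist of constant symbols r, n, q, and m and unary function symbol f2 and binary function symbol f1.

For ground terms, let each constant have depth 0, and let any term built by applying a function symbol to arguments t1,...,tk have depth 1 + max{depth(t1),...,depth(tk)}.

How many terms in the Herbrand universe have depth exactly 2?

580

Let N_k = |{terms of depth ≤ k}|. Then N_0 = 4 and N_k = 4 + N_{k-1} + N_{k-1}^2 for k ≥ 1 (one summand per function symbol, arity giving the exponent).
N_0 = 4
N_1 = 4 + 4 + 4^2 = 24
N_2 = 4 + 24 + 24^2 = 604
Terms of depth exactly 2: N_2 − N_1 = 604 − 24 = 580.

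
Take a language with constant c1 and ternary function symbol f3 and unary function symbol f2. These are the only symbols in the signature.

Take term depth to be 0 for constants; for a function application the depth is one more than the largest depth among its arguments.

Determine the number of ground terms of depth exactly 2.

Let N_k count ground terms of depth at most k. Each non-constant term of depth ≤ k is some function symbol applied to depth-≤(k−1) arguments, giving N_k = 1 + N_{k-1}^3 + N_{k-1}.
N_0 = 1
N_1 = 1 + 1^3 + 1 = 3
N_2 = 1 + 3^3 + 3 = 31
Terms of depth exactly 2: N_2 − N_1 = 31 − 3 = 28.

28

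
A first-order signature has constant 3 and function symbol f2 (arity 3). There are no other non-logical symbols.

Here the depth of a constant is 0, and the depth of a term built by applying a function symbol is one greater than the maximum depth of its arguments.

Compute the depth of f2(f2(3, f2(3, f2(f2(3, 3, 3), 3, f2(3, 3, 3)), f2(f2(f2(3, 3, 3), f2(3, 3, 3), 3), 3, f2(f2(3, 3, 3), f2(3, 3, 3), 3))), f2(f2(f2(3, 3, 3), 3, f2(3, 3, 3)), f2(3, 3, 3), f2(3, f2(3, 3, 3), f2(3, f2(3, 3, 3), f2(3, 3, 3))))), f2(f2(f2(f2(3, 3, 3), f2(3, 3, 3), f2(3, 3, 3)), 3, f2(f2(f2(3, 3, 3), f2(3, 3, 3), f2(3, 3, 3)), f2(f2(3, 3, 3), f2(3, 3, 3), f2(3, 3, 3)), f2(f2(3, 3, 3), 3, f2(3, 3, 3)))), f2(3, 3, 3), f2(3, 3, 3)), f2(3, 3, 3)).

depth(f2(3, 3, 3)) = 1 + max(0, 0, 0) = 1
depth(f2(f2(3, 3, 3), 3, f2(3, 3, 3))) = 1 + max(1, 0, 1) = 2
depth(f2(f2(3, 3, 3), f2(3, 3, 3), 3)) = 1 + max(1, 1, 0) = 2
depth(f2(f2(f2(3, 3, 3), f2(3, 3, 3), 3), 3, f2(f2(3, 3, 3), f2(3, 3, 3), 3))) = 1 + max(2, 0, 2) = 3
depth(f2(3, f2(f2(3, 3, 3), 3, f2(3, 3, 3)), f2(f2(f2(3, 3, 3), f2(3, 3, 3), 3), 3, f2(f2(3, 3, 3), f2(3, 3, 3), 3)))) = 1 + max(0, 2, 3) = 4
depth(f2(3, f2(3, 3, 3), f2(3, 3, 3))) = 1 + max(0, 1, 1) = 2
depth(f2(3, f2(3, 3, 3), f2(3, f2(3, 3, 3), f2(3, 3, 3)))) = 1 + max(0, 1, 2) = 3
depth(f2(f2(f2(3, 3, 3), 3, f2(3, 3, 3)), f2(3, 3, 3), f2(3, f2(3, 3, 3), f2(3, f2(3, 3, 3), f2(3, 3, 3))))) = 1 + max(2, 1, 3) = 4
depth(f2(3, f2(3, f2(f2(3, 3, 3), 3, f2(3, 3, 3)), f2(f2(f2(3, 3, 3), f2(3, 3, 3), 3), 3, f2(f2(3, 3, 3), f2(3, 3, 3), 3))), f2(f2(f2(3, 3, 3), 3, f2(3, 3, 3)), f2(3, 3, 3), f2(3, f2(3, 3, 3), f2(3, f2(3, 3, 3), f2(3, 3, 3)))))) = 1 + max(0, 4, 4) = 5
depth(f2(f2(3, 3, 3), f2(3, 3, 3), f2(3, 3, 3))) = 1 + max(1, 1, 1) = 2
depth(f2(f2(f2(3, 3, 3), f2(3, 3, 3), f2(3, 3, 3)), f2(f2(3, 3, 3), f2(3, 3, 3), f2(3, 3, 3)), f2(f2(3, 3, 3), 3, f2(3, 3, 3)))) = 1 + max(2, 2, 2) = 3
depth(f2(f2(f2(3, 3, 3), f2(3, 3, 3), f2(3, 3, 3)), 3, f2(f2(f2(3, 3, 3), f2(3, 3, 3), f2(3, 3, 3)), f2(f2(3, 3, 3), f2(3, 3, 3), f2(3, 3, 3)), f2(f2(3, 3, 3), 3, f2(3, 3, 3))))) = 1 + max(2, 0, 3) = 4
depth(f2(f2(f2(f2(3, 3, 3), f2(3, 3, 3), f2(3, 3, 3)), 3, f2(f2(f2(3, 3, 3), f2(3, 3, 3), f2(3, 3, 3)), f2(f2(3, 3, 3), f2(3, 3, 3), f2(3, 3, 3)), f2(f2(3, 3, 3), 3, f2(3, 3, 3)))), f2(3, 3, 3), f2(3, 3, 3))) = 1 + max(4, 1, 1) = 5
depth(f2(f2(3, f2(3, f2(f2(3, 3, 3), 3, f2(3, 3, 3)), f2(f2(f2(3, 3, 3), f2(3, 3, 3), 3), 3, f2(f2(3, 3, 3), f2(3, 3, 3), 3))), f2(f2(f2(3, 3, 3), 3, f2(3, 3, 3)), f2(3, 3, 3), f2(3, f2(3, 3, 3), f2(3, f2(3, 3, 3), f2(3, 3, 3))))), f2(f2(f2(f2(3, 3, 3), f2(3, 3, 3), f2(3, 3, 3)), 3, f2(f2(f2(3, 3, 3), f2(3, 3, 3), f2(3, 3, 3)), f2(f2(3, 3, 3), f2(3, 3, 3), f2(3, 3, 3)), f2(f2(3, 3, 3), 3, f2(3, 3, 3)))), f2(3, 3, 3), f2(3, 3, 3)), f2(3, 3, 3))) = 1 + max(5, 5, 1) = 6

6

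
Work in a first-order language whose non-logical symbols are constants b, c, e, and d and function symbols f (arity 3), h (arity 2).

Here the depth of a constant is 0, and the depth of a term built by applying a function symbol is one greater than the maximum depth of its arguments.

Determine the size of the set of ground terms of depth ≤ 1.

84

Count level by level. With function symbols f/3, h/2, the terms of depth ≤ k are the 4 constants together with each function applied to depth-≤(k−1) tuples, so N_k = 4 + N_{k-1}^3 + N_{k-1}^2.
N_0 = 4
N_1 = 4 + 4^3 + 4^2 = 84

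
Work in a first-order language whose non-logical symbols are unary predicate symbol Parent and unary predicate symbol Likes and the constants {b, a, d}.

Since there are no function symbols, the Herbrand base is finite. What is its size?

With no function symbols, the Herbrand universe is just the 3 constants.
Ground atoms per predicate: Parent: 3, Likes: 3.
Herbrand base size = 3 + 3 = 6.

6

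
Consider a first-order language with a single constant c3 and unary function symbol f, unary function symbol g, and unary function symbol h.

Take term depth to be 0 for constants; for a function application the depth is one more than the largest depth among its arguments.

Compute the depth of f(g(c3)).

2

depth(g(c3)) = 1 + depth(c3) = 1 + 0 = 1
depth(f(g(c3))) = 1 + depth(g(c3)) = 1 + 1 = 2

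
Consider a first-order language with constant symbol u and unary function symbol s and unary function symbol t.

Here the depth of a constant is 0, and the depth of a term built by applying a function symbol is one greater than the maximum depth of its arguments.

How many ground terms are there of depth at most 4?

31

Count level by level. With function symbols s/1, t/1, the terms of depth ≤ k are the 1 constant together with each function applied to depth-≤(k−1) tuples, so N_k = 1 + N_{k-1} + N_{k-1}.
N_0 = 1
N_1 = 1 + 1 + 1 = 3
N_2 = 1 + 3 + 3 = 7
N_3 = 1 + 7 + 7 = 15
N_4 = 1 + 15 + 15 = 31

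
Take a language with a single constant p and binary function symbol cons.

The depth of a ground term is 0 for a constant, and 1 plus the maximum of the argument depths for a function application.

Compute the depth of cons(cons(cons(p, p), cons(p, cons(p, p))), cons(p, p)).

depth(cons(p, p)) = 1 + max(0, 0) = 1
depth(cons(p, cons(p, p))) = 1 + max(0, 1) = 2
depth(cons(cons(p, p), cons(p, cons(p, p)))) = 1 + max(1, 2) = 3
depth(cons(cons(cons(p, p), cons(p, cons(p, p))), cons(p, p))) = 1 + max(3, 1) = 4

4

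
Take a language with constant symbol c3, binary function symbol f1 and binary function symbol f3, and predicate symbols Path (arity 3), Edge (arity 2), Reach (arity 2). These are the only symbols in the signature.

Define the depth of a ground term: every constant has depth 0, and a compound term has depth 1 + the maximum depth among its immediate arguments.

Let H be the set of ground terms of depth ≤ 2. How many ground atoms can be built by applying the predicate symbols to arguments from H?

First count ground terms of depth ≤ 2.
Let N_k count ground terms of depth at most k. Each non-constant term of depth ≤ k is some function symbol applied to depth-≤(k−1) arguments, giving N_k = 1 + N_{k-1}^2 + N_{k-1}^2.
N_0 = 1
N_1 = 1 + 1^2 + 1^2 = 3
N_2 = 1 + 3^2 + 3^2 = 19
So |H| = 19.
For each predicate symbol, the number of ground atoms is |H| raised to its arity; summing:
  Path: 19^3 = 6859;  Edge: 19^2 = 361;  Reach: 19^2 = 361
Total ground atoms: 6859 + 361 + 361 = 7581.

7581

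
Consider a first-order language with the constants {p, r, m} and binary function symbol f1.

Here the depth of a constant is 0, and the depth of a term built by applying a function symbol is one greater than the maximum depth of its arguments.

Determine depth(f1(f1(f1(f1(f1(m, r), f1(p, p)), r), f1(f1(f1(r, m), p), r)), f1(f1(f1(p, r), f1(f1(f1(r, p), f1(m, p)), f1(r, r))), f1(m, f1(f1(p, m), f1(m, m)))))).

depth(f1(m, r)) = 1 + max(0, 0) = 1
depth(f1(p, p)) = 1 + max(0, 0) = 1
depth(f1(f1(m, r), f1(p, p))) = 1 + max(1, 1) = 2
depth(f1(f1(f1(m, r), f1(p, p)), r)) = 1 + max(2, 0) = 3
depth(f1(r, m)) = 1 + max(0, 0) = 1
depth(f1(f1(r, m), p)) = 1 + max(1, 0) = 2
depth(f1(f1(f1(r, m), p), r)) = 1 + max(2, 0) = 3
depth(f1(f1(f1(f1(m, r), f1(p, p)), r), f1(f1(f1(r, m), p), r))) = 1 + max(3, 3) = 4
depth(f1(p, r)) = 1 + max(0, 0) = 1
depth(f1(r, p)) = 1 + max(0, 0) = 1
depth(f1(m, p)) = 1 + max(0, 0) = 1
depth(f1(f1(r, p), f1(m, p))) = 1 + max(1, 1) = 2
depth(f1(r, r)) = 1 + max(0, 0) = 1
depth(f1(f1(f1(r, p), f1(m, p)), f1(r, r))) = 1 + max(2, 1) = 3
depth(f1(f1(p, r), f1(f1(f1(r, p), f1(m, p)), f1(r, r)))) = 1 + max(1, 3) = 4
depth(f1(p, m)) = 1 + max(0, 0) = 1
depth(f1(m, m)) = 1 + max(0, 0) = 1
depth(f1(f1(p, m), f1(m, m))) = 1 + max(1, 1) = 2
depth(f1(m, f1(f1(p, m), f1(m, m)))) = 1 + max(0, 2) = 3
depth(f1(f1(f1(p, r), f1(f1(f1(r, p), f1(m, p)), f1(r, r))), f1(m, f1(f1(p, m), f1(m, m))))) = 1 + max(4, 3) = 5
depth(f1(f1(f1(f1(f1(m, r), f1(p, p)), r), f1(f1(f1(r, m), p), r)), f1(f1(f1(p, r), f1(f1(f1(r, p), f1(m, p)), f1(r, r))), f1(m, f1(f1(p, m), f1(m, m)))))) = 1 + max(4, 5) = 6

6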